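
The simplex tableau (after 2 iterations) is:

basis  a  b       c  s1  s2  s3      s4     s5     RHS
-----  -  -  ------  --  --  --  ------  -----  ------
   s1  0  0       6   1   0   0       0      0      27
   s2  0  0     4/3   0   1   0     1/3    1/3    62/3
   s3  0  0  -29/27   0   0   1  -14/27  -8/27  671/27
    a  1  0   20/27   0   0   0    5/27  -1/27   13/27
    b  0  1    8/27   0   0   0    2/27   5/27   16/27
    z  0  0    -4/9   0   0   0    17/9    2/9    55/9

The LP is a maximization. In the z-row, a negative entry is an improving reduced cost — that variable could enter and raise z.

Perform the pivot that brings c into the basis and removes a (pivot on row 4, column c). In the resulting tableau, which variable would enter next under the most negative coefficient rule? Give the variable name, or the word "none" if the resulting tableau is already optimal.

Pivot element 20/27. New z-row = old z-row − (-4/9)·(row 4/(20/27)).
Updated z-row coefficients: a: 3/5, b: 0, c: 0, s1: 0, s2: 0, s3: 0, s4: 2, s5: 1/5.
No coefficient is strictly negative; the tableau after this pivot is optimal.

none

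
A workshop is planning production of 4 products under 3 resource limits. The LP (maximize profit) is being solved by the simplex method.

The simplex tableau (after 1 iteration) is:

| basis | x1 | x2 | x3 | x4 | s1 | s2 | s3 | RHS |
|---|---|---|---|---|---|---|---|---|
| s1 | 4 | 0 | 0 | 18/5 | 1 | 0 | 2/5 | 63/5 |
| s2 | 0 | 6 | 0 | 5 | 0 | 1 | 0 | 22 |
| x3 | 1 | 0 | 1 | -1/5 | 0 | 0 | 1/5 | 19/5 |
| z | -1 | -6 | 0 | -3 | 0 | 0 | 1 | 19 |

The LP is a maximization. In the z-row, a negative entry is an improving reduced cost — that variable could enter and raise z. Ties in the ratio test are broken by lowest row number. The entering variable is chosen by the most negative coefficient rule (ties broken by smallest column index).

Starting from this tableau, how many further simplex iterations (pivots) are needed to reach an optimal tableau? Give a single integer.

pivot: x2 in, s2 out → z = 41
pivot: x1 in, s1 out → z = 883/20
No improving column remains; optimal.

2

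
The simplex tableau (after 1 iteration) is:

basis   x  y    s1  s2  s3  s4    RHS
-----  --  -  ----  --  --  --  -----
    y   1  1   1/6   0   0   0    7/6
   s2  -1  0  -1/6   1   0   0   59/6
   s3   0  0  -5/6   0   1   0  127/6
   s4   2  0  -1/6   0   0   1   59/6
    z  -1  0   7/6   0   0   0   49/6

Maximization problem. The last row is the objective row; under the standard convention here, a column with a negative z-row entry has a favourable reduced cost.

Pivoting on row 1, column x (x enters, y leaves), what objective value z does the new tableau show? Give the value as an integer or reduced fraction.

Minimum ratio for x: (7/6)/1 = 7/6.
z changes by −(z-row coeff of x)·ratio = −(-1)·(7/6) = 7/6.
New z = 49/6 + (7/6) = 28/3.

28/3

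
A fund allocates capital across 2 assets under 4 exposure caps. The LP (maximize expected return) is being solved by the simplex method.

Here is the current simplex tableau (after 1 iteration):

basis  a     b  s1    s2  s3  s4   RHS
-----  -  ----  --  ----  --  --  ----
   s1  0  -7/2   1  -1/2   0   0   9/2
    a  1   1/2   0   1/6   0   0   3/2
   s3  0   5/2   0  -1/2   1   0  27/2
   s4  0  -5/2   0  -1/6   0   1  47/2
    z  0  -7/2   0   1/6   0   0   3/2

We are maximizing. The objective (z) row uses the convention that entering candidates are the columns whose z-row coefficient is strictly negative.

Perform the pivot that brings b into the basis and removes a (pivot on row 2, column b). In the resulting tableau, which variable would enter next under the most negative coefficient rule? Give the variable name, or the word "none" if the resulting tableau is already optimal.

Pivot element 1/2. New z-row = old z-row − (-7/2)·(row 2/(1/2)).
Updated z-row coefficients: a: 7, b: 0, s1: 0, s2: 4/3, s3: 0, s4: 0.
No coefficient is strictly negative; the tableau after this pivot is optimal.

none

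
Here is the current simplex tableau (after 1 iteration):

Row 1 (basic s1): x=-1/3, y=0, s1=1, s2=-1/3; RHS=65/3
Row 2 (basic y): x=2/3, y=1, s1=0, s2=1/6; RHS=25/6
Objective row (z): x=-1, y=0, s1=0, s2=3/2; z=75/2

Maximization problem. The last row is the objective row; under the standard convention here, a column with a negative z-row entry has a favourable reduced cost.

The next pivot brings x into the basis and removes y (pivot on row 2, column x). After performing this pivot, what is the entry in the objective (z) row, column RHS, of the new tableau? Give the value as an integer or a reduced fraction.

Pivot element is row 2, column x: 2/3.
Normalize row 2: new (row 2, RHS) = (25/6)/(2/3) = 25/4.
z-row ← z-row − (-1)·(new row 2): 75/2 − (-1)·(25/4) = 175/4.

175/4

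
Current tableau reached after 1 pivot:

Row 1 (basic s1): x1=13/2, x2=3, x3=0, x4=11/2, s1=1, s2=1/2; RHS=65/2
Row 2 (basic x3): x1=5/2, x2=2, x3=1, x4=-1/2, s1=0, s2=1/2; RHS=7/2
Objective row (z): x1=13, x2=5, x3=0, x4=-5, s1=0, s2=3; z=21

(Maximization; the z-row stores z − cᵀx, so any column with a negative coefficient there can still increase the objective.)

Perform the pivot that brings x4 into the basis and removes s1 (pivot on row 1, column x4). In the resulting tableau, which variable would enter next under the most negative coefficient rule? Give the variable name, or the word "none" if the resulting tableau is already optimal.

Pivot element 11/2. New z-row = old z-row − (-5)·(row 1/(11/2)).
Updated z-row coefficients: x1: 208/11, x2: 85/11, x3: 0, x4: 0, s1: 10/11, s2: 38/11.
No coefficient is strictly negative; the tableau after this pivot is optimal.

none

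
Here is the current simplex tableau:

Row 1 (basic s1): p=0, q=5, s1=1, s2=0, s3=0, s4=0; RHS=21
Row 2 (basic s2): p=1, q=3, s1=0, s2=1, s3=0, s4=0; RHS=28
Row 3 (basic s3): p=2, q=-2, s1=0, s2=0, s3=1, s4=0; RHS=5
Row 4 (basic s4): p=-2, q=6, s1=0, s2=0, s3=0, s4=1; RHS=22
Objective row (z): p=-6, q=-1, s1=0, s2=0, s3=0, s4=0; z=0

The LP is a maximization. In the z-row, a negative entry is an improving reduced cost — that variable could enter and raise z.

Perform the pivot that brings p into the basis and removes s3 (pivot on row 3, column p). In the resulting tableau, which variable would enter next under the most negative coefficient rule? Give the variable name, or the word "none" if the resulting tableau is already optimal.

q

Pivot element 2. New z-row = old z-row − (-6)·(row 3/2).
Updated z-row coefficients: p: 0, q: -7, s1: 0, s2: 0, s3: 3, s4: 0.
The most negative is -7 in column q, so q would enter next.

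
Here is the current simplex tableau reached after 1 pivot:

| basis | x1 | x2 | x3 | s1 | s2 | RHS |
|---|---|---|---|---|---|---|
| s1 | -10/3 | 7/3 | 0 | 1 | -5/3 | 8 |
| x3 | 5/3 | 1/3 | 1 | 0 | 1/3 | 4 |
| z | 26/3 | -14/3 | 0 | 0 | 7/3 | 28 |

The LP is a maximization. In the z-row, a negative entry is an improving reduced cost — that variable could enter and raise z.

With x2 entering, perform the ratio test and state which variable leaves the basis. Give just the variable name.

Ratios: row 1 (s1): 8/(7/3) = 24/7; row 2 (x3): 4/(1/3) = 12.
Minimum ratio 24/7 is in the s1 row, so s1 leaves.

s1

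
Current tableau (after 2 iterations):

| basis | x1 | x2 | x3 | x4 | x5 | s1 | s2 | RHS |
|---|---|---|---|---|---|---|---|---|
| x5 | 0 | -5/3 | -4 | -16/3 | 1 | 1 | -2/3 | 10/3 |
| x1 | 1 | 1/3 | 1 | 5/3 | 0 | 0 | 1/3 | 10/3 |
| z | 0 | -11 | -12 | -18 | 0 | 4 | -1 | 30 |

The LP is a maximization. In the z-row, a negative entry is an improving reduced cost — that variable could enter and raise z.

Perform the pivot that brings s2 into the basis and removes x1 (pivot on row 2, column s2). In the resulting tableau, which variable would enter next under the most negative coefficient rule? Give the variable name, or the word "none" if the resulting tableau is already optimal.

x4

Pivot element 1/3. New z-row = old z-row − (-1)·(row 2/(1/3)).
Updated z-row coefficients: x1: 3, x2: -10, x3: -9, x4: -13, x5: 0, s1: 4, s2: 0.
The most negative is -13 in column x4, so x4 would enter next.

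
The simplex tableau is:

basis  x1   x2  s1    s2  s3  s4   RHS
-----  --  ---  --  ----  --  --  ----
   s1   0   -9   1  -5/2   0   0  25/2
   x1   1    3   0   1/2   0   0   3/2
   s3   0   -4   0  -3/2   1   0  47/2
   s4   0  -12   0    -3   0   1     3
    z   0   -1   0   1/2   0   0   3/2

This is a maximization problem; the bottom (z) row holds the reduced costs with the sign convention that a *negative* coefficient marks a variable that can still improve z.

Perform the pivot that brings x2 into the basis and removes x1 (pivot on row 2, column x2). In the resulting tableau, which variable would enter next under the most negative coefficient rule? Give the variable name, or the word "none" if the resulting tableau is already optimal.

Pivot element 3. New z-row = old z-row − (-1)·(row 2/3).
Updated z-row coefficients: x1: 1/3, x2: 0, s1: 0, s2: 2/3, s3: 0, s4: 0.
No coefficient is strictly negative; the tableau after this pivot is optimal.

none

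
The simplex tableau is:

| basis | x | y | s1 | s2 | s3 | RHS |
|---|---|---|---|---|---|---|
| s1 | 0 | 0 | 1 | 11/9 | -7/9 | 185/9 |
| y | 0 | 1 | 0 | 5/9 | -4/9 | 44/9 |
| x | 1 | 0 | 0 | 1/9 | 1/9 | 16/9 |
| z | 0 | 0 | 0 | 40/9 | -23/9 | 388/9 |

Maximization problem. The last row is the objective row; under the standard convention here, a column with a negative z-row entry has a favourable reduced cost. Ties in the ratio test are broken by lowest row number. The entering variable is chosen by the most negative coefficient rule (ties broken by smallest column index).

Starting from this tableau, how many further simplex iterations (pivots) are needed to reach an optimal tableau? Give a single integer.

pivot: s3 in, x out → z = 84
No improving column remains; optimal.

1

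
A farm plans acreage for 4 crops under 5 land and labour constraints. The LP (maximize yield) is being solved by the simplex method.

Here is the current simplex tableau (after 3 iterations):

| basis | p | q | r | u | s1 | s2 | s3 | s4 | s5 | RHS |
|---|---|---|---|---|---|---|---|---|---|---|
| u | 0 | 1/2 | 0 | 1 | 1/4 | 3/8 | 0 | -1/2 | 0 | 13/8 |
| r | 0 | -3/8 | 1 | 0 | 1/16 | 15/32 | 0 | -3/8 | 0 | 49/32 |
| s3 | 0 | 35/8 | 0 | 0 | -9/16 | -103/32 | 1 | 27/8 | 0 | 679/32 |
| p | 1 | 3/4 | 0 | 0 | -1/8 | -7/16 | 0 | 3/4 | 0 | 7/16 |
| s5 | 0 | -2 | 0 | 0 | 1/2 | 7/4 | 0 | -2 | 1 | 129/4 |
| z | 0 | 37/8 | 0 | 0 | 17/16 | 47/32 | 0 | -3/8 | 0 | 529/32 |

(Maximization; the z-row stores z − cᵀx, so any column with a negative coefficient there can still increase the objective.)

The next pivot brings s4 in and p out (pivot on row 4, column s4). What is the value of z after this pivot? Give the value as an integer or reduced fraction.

67/4

Minimum ratio for s4: (7/16)/(3/4) = 7/12.
z changes by −(z-row coeff of s4)·ratio = −(-3/8)·(7/12) = 7/32.
New z = 529/32 + (7/32) = 67/4.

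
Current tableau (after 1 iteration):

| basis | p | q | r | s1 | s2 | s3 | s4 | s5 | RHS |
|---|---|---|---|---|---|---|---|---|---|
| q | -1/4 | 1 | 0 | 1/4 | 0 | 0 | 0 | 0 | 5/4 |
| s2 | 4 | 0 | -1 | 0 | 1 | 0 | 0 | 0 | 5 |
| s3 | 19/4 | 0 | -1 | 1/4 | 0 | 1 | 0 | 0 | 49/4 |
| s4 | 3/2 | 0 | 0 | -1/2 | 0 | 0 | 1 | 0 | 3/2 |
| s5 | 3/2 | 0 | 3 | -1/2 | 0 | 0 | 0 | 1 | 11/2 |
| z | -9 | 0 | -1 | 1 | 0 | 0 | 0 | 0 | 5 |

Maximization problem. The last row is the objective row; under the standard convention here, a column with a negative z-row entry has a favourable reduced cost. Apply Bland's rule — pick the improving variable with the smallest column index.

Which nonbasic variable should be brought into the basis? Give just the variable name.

p

Objective-row coefficients: p: -9, q: 0, r: -1, s1: 1, s2: 0, s3: 0, s4: 0, s5: 0.
Improving columns: p, r. Bland's rule picks the smallest column index → p.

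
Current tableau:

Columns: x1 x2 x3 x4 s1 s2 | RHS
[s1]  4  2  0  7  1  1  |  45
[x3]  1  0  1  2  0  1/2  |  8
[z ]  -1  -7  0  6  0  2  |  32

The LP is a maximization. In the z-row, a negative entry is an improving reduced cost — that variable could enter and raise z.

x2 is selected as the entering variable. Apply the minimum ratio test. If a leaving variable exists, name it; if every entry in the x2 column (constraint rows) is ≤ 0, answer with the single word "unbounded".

Ratios: row 1 (s1): 45/2 = 45/2; row 2 (x3): entry 0 ≤ 0, skip.
Minimum ratio is in the s1 row, so s1 leaves.

s1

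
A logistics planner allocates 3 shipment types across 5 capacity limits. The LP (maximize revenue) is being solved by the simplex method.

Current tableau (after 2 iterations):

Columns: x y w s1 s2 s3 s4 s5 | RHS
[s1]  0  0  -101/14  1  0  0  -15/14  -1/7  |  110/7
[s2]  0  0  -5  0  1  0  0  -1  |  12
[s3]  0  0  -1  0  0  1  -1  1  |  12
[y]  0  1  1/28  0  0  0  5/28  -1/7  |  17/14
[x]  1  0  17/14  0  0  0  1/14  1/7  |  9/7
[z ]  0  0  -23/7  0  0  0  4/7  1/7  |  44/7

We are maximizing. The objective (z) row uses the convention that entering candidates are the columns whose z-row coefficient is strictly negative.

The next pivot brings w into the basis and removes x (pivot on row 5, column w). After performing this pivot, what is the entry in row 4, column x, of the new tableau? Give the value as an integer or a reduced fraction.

Pivot element is row 5, column w: 17/14.
Normalize row 5: new (row 5, x) = 1/(17/14) = 14/17.
row 4 ← row 4 − (1/28)·(new row 5): 0 − (1/28)·(14/17) = -1/34.

-1/34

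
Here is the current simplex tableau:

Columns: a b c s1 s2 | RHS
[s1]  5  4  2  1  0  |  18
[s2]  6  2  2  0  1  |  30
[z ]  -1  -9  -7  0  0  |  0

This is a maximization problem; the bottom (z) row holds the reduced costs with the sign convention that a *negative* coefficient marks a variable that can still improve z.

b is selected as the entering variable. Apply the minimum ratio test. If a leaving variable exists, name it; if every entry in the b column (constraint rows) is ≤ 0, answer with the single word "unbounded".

Ratios: row 1 (s1): 18/4 = 9/2; row 2 (s2): 30/2 = 15.
Minimum ratio is in the s1 row, so s1 leaves.

s1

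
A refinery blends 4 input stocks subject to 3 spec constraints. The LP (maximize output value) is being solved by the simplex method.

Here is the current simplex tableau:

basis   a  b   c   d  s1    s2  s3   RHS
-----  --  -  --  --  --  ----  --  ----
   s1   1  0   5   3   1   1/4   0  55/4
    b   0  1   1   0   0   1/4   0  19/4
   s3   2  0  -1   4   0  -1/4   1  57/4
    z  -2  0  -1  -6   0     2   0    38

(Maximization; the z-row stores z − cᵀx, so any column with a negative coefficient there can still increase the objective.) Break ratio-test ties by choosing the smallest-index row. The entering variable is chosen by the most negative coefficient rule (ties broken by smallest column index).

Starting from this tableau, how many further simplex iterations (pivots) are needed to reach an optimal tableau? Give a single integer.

pivot: d in, s3 out → z = 475/8
pivot: c in, s1 out → z = 5585/92
No improving column remains; optimal.

2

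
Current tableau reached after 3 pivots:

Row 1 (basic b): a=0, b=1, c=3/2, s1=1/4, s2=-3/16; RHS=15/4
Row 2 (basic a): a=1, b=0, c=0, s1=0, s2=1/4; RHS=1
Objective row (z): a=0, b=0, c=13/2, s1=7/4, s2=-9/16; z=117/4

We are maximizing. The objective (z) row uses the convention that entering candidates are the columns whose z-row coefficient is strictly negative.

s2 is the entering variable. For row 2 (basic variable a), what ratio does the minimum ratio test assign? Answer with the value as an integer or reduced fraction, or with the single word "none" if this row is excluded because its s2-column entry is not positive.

Ratio = RHS / (s2 entry) = 1 / (1/4) = 4.

4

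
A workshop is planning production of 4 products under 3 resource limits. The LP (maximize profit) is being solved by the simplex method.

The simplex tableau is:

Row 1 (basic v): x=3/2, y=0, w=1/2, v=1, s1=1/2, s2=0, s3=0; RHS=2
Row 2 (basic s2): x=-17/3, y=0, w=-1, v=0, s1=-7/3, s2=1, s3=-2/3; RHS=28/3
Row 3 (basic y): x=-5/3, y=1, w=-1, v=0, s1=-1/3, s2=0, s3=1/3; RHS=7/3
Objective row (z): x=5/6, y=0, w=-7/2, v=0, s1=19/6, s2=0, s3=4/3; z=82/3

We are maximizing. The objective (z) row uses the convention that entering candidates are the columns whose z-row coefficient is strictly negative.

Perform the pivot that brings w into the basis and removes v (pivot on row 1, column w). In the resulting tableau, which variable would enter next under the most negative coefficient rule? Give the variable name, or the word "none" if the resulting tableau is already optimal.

none

Pivot element 1/2. New z-row = old z-row − (-7/2)·(row 1/(1/2)).
Updated z-row coefficients: x: 34/3, y: 0, w: 0, v: 7, s1: 20/3, s2: 0, s3: 4/3.
No coefficient is strictly negative; the tableau after this pivot is optimal.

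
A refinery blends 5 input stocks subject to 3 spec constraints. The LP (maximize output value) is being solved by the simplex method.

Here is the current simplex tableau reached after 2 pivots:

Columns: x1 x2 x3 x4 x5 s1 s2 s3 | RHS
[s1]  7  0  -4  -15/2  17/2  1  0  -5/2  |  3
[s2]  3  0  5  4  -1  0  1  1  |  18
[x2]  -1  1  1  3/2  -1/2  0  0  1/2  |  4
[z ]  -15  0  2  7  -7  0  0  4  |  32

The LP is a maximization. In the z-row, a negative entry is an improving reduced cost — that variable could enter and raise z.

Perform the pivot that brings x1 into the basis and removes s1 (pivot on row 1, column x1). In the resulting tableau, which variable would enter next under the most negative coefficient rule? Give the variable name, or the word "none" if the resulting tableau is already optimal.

Pivot element 7. New z-row = old z-row − (-15)·(row 1/7).
Updated z-row coefficients: x1: 0, x2: 0, x3: -46/7, x4: -127/14, x5: 157/14, s1: 15/7, s2: 0, s3: -19/14.
The most negative is -127/14 in column x4, so x4 would enter next.

x4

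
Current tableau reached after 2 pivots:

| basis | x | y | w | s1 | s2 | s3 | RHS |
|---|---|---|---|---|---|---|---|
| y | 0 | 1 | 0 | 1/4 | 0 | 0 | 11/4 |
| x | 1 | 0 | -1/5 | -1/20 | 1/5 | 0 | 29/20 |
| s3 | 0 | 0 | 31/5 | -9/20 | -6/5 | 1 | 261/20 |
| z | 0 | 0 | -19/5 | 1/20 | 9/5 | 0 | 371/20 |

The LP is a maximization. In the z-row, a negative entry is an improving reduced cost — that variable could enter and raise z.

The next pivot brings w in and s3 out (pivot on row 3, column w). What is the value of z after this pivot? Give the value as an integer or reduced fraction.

823/31

Minimum ratio for w: (261/20)/(31/5) = 261/124.
z changes by −(z-row coeff of w)·ratio = −(-19/5)·(261/124) = 4959/620.
New z = 371/20 + (4959/620) = 823/31.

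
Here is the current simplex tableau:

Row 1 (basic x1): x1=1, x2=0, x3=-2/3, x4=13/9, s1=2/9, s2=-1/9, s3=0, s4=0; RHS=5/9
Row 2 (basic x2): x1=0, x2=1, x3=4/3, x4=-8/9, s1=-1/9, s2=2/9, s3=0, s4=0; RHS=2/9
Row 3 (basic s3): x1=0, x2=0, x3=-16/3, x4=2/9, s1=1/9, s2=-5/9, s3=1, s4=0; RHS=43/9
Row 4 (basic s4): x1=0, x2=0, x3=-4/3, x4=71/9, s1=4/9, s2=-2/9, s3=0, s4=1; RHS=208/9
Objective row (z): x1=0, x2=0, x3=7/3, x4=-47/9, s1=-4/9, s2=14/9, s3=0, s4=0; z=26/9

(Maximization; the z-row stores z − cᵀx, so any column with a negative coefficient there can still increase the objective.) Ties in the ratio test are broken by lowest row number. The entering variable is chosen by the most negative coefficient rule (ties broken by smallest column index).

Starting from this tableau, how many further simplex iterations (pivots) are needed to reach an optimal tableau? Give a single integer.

2

pivot: x4 in, x1 out → z = 191/39
pivot: x3 in, x2 out → z = 89/18
No improving column remains; optimal.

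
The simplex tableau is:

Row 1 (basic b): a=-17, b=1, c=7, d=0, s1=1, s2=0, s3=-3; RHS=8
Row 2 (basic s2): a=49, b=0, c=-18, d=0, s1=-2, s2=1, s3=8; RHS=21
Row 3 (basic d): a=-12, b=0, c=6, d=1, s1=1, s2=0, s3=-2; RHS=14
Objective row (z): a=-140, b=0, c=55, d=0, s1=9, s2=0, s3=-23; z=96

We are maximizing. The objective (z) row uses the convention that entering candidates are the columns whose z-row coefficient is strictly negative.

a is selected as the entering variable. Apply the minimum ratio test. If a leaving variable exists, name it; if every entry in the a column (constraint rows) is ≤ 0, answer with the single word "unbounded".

s2

Ratios: row 1 (b): entry -17 ≤ 0, skip; row 2 (s2): 21/49 = 3/7; row 3 (d): entry -12 ≤ 0, skip.
Minimum ratio is in the s2 row, so s2 leaves.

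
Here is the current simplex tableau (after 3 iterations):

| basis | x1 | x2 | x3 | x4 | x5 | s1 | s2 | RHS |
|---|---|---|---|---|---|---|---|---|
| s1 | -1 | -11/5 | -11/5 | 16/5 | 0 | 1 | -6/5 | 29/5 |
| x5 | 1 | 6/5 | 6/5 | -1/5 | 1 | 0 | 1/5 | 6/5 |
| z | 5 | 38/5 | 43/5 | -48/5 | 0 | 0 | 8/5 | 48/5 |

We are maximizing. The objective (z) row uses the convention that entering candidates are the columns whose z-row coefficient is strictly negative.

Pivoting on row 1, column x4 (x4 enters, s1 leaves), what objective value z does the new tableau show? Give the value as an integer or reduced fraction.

Minimum ratio for x4: (29/5)/(16/5) = 29/16.
z changes by −(z-row coeff of x4)·ratio = −(-48/5)·(29/16) = 87/5.
New z = 48/5 + (87/5) = 27.

27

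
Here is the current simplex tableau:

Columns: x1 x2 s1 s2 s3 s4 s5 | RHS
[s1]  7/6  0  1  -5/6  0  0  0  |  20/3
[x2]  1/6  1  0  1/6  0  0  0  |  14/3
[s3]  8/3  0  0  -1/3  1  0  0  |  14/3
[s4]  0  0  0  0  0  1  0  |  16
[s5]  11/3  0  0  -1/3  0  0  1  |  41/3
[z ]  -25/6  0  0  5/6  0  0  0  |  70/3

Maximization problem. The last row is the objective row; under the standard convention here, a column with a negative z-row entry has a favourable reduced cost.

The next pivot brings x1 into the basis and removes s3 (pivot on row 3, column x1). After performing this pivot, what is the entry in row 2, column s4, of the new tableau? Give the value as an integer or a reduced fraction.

0

Pivot element is row 3, column x1: 8/3.
Normalize row 3: new (row 3, s4) = 0/(8/3) = 0.
row 2 ← row 2 − (1/6)·(new row 3): 0 − (1/6)·0 = 0.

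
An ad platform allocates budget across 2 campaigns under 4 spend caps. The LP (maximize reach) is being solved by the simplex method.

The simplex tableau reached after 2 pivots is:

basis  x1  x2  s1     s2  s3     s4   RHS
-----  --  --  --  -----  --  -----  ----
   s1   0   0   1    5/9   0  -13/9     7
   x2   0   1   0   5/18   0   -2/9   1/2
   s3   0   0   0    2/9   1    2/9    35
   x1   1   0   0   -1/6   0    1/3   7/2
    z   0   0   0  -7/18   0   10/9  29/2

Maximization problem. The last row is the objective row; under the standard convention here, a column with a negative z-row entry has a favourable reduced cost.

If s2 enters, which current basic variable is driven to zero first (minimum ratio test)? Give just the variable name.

Ratios: row 1 (s1): 7/(5/9) = 63/5; row 2 (x2): (1/2)/(5/18) = 9/5; row 3 (s3): 35/(2/9) = 315/2; row 4 (x1): entry -1/6 ≤ 0, skip.
Minimum ratio 9/5 is in the x2 row, so x2 leaves.

x2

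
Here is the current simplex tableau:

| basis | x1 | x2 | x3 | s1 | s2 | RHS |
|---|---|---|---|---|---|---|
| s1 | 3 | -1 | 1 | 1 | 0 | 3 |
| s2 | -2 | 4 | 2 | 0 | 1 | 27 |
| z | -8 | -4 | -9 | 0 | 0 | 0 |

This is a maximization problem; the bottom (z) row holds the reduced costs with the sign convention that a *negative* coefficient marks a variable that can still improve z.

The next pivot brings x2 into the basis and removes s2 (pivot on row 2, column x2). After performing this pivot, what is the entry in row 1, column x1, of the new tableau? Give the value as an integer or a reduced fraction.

Pivot element is row 2, column x2: 4.
Normalize row 2: new (row 2, x1) = (-2)/4 = -1/2.
row 1 ← row 1 − (-1)·(new row 2): 3 − (-1)·(-1/2) = 5/2.

5/2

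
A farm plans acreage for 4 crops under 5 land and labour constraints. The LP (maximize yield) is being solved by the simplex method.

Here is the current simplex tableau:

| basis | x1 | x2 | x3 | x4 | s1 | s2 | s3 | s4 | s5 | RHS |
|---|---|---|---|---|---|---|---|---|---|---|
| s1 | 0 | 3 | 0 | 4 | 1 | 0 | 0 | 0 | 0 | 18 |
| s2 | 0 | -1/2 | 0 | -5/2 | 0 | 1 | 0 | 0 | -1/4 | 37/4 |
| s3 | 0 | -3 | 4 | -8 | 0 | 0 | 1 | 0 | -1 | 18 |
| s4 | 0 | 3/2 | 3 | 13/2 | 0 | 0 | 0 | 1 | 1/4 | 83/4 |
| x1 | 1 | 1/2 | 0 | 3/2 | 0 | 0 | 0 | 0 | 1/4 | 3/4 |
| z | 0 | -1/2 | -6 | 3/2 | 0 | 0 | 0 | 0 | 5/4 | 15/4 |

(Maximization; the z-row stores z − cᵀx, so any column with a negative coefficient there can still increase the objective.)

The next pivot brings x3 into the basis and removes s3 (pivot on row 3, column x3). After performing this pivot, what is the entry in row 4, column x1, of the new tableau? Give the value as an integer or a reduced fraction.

Pivot element is row 3, column x3: 4.
Normalize row 3: new (row 3, x1) = 0/4 = 0.
row 4 ← row 4 − 3·(new row 3): 0 − 3·0 = 0.

0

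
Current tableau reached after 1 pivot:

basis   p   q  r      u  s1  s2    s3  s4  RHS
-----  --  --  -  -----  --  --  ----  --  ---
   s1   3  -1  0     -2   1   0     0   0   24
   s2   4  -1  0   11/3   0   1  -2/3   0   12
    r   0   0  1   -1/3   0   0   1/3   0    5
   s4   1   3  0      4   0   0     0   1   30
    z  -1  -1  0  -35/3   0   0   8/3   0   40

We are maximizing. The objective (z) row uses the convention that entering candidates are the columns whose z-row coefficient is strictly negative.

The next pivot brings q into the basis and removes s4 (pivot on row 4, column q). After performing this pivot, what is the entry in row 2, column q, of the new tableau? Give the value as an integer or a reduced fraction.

0

Pivot element is row 4, column q: 3.
Normalize row 4: new (row 4, q) = 3/3 = 1.
row 2 ← row 2 − (-1)·(new row 4): -1 − (-1)·1 = 0.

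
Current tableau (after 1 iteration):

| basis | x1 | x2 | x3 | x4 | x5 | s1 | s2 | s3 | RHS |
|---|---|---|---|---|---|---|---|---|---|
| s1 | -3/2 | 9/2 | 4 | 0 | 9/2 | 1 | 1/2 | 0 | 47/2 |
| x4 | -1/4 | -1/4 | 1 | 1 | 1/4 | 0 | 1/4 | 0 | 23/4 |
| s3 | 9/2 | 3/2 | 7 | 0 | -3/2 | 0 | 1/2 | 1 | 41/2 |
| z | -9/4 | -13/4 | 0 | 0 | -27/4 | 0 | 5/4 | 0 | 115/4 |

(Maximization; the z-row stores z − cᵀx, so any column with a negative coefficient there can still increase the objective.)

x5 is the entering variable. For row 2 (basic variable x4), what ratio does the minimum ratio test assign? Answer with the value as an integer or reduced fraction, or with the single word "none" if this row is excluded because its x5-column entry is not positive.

Ratio = RHS / (x5 entry) = (23/4) / (1/4) = 23.

23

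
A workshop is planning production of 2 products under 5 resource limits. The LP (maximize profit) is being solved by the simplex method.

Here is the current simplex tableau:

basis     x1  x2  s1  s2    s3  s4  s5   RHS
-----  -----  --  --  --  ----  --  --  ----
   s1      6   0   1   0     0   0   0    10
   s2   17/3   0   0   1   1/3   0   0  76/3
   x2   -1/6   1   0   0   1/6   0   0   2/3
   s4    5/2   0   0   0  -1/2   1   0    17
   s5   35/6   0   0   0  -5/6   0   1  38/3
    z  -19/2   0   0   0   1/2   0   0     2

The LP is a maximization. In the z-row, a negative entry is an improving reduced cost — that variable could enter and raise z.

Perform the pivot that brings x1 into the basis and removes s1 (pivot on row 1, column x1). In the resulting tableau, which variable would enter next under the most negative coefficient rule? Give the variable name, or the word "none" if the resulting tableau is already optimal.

none

Pivot element 6. New z-row = old z-row − (-19/2)·(row 1/6).
Updated z-row coefficients: x1: 0, x2: 0, s1: 19/12, s2: 0, s3: 1/2, s4: 0, s5: 0.
No coefficient is strictly negative; the tableau after this pivot is optimal.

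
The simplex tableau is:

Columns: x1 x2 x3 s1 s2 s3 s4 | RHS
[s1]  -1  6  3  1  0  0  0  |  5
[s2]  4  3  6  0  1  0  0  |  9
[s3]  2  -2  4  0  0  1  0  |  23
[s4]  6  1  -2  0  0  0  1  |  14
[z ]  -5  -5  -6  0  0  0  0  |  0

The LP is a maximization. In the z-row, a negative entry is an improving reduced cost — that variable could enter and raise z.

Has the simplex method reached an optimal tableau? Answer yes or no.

no

Column x1 has objective-row coefficient -5, which is negative; an improving pivot exists, so not yet optimal.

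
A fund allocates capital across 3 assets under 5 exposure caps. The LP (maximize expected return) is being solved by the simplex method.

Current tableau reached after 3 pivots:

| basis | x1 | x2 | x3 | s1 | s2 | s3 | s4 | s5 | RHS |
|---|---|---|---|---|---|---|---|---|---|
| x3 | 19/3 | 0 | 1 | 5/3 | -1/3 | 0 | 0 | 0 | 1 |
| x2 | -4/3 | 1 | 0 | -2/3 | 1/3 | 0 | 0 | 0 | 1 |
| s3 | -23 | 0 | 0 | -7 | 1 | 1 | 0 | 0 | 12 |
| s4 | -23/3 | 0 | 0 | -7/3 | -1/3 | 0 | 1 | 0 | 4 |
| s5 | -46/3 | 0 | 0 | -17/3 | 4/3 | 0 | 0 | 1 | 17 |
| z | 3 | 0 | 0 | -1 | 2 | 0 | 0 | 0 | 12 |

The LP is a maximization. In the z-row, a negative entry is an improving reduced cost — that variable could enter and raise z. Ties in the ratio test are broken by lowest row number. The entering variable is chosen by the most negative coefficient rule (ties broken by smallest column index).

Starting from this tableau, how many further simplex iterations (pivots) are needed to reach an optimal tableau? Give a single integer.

1

pivot: s1 in, x3 out → z = 63/5
No improving column remains; optimal.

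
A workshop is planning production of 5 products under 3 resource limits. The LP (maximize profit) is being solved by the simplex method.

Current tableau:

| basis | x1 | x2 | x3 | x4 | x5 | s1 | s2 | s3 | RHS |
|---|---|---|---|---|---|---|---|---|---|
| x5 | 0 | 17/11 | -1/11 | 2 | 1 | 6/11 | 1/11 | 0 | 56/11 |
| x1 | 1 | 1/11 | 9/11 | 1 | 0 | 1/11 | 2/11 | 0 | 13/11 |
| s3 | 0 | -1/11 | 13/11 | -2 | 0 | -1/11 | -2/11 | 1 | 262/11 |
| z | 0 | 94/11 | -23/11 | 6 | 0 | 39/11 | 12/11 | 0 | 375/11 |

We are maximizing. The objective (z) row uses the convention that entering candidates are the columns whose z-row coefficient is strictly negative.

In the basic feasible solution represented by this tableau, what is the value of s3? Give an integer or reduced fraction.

262/11

s3 is basic (row 3); its value is the RHS of that row: 262/11.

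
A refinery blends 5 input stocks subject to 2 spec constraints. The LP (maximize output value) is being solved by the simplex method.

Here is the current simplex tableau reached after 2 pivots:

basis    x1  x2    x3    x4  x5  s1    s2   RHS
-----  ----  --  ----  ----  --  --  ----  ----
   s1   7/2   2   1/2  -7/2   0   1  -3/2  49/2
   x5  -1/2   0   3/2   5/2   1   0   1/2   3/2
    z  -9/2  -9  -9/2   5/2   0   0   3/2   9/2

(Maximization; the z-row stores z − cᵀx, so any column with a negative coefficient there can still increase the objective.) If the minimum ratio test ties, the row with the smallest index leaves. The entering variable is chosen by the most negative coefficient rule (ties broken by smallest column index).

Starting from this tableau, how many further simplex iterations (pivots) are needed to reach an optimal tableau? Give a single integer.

3

pivot: x2 in, s1 out → z = 459/4
pivot: x4 in, x5 out → z = 1227/10
pivot: s2 in, x4 out → z = 261/2
No improving column remains; optimal.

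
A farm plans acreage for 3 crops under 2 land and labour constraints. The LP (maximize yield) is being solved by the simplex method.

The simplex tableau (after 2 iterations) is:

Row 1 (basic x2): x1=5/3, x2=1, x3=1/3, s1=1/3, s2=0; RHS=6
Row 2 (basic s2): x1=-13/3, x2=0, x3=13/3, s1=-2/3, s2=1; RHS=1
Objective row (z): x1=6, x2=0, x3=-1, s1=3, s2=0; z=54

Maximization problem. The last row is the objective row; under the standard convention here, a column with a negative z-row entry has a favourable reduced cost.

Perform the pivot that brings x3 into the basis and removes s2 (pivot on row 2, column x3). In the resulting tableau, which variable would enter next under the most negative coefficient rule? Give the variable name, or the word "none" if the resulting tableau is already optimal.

Pivot element 13/3. New z-row = old z-row − (-1)·(row 2/(13/3)).
Updated z-row coefficients: x1: 5, x2: 0, x3: 0, s1: 37/13, s2: 3/13.
No coefficient is strictly negative; the tableau after this pivot is optimal.

none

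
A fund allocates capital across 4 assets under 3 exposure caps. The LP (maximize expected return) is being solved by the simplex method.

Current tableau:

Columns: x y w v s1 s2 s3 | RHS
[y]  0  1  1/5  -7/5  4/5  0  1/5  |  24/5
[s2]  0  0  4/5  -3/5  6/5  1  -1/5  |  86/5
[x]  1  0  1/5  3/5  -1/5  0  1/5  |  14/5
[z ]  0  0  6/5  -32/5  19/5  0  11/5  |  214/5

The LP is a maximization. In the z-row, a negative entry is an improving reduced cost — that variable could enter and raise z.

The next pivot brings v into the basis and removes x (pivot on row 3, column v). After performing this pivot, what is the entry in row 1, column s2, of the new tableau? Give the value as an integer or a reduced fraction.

0

Pivot element is row 3, column v: 3/5.
Normalize row 3: new (row 3, s2) = 0/(3/5) = 0.
row 1 ← row 1 − (-7/5)·(new row 3): 0 − (-7/5)·0 = 0.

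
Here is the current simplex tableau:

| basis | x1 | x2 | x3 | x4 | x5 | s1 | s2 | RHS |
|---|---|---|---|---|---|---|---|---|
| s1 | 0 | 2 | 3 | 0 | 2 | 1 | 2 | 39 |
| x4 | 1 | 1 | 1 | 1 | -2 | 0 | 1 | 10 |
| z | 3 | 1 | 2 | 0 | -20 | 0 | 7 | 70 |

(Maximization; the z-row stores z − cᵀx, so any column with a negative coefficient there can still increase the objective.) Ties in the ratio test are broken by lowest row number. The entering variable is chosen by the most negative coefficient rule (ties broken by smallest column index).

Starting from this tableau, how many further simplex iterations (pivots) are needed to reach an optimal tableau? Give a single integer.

1

pivot: x5 in, s1 out → z = 460
No improving column remains; optimal.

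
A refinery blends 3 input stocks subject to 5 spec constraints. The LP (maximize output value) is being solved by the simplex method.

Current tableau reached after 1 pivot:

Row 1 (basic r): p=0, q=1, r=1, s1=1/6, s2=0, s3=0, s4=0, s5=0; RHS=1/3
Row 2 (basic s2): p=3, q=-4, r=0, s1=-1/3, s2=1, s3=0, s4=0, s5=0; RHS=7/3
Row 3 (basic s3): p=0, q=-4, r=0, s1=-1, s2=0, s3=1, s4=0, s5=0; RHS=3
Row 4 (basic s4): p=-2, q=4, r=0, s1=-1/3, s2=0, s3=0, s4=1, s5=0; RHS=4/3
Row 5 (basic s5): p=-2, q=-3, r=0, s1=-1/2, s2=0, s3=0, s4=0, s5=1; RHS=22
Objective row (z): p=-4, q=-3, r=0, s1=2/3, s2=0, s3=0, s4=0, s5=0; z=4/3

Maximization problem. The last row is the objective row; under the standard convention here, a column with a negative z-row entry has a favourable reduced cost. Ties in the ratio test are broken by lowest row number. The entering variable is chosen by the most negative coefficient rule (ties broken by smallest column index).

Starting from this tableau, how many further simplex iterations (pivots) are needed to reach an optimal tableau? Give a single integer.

pivot: p in, s2 out → z = 40/9
pivot: q in, r out → z = 65/9
No improving column remains; optimal.

2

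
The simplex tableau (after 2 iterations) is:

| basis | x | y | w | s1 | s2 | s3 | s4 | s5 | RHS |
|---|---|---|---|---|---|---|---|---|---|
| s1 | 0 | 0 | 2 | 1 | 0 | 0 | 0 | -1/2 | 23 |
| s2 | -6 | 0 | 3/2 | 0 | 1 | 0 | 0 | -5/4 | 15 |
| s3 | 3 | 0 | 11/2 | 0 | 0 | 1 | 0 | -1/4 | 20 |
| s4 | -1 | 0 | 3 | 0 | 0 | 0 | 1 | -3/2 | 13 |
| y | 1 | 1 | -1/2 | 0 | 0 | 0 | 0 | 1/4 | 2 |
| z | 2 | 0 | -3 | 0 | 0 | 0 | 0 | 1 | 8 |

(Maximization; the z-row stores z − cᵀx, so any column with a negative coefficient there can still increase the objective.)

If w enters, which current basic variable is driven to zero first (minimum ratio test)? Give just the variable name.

Ratios: row 1 (s1): 23/2 = 23/2; row 2 (s2): 15/(3/2) = 10; row 3 (s3): 20/(11/2) = 40/11; row 4 (s4): 13/3 = 13/3; row 5 (y): entry -1/2 ≤ 0, skip.
Minimum ratio 40/11 is in the s3 row, so s3 leaves.

s3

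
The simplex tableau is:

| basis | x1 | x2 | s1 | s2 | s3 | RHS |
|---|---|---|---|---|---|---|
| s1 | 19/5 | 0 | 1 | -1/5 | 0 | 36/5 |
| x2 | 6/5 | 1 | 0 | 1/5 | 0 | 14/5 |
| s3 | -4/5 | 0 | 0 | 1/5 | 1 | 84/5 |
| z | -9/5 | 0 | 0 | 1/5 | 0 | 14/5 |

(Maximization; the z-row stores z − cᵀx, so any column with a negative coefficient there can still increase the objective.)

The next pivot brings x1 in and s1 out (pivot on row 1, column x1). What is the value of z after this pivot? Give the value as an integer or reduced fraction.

Minimum ratio for x1: (36/5)/(19/5) = 36/19.
z changes by −(z-row coeff of x1)·ratio = −(-9/5)·(36/19) = 324/95.
New z = 14/5 + (324/95) = 118/19.

118/19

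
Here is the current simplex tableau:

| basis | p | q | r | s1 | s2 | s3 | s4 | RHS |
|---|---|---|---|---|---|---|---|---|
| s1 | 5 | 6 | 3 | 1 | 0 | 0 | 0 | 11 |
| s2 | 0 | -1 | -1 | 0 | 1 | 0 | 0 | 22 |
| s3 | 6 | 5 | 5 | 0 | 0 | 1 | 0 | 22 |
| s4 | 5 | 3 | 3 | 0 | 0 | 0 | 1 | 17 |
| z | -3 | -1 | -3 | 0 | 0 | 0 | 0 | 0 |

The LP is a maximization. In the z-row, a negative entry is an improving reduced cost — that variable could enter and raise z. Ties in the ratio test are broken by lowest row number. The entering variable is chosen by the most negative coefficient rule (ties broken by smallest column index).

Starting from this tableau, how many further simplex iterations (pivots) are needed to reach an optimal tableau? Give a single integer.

2

pivot: p in, s1 out → z = 33/5
pivot: r in, p out → z = 11
No improving column remains; optimal.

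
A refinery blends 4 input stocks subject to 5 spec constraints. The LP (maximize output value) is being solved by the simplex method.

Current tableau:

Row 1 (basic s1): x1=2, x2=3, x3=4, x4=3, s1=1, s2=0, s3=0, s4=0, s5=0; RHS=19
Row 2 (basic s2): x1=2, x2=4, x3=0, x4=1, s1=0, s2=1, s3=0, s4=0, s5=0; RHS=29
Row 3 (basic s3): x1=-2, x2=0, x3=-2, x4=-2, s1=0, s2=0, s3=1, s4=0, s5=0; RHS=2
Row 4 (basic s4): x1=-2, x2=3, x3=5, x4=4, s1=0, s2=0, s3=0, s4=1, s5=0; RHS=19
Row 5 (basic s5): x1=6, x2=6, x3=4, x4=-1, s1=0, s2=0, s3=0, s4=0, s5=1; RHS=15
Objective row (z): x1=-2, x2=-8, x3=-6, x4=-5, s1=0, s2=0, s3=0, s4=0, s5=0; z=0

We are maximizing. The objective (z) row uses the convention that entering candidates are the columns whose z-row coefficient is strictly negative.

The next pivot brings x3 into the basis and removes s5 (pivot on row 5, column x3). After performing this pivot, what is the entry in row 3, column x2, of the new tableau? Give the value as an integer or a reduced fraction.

Pivot element is row 5, column x3: 4.
Normalize row 5: new (row 5, x2) = 6/4 = 3/2.
row 3 ← row 3 − (-2)·(new row 5): 0 − (-2)·(3/2) = 3.

3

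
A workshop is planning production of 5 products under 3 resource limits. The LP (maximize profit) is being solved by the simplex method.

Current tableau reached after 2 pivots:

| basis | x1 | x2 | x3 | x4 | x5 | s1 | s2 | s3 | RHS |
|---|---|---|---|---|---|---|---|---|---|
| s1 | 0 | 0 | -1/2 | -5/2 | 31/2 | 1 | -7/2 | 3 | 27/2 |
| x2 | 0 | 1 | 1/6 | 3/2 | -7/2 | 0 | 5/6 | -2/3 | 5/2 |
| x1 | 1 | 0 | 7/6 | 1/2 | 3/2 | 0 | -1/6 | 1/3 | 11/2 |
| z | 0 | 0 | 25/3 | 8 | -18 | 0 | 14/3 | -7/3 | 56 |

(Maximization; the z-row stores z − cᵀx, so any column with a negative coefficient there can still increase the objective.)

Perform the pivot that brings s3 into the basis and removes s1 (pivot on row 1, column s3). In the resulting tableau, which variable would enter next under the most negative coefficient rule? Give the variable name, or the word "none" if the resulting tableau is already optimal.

x5

Pivot element 3. New z-row = old z-row − (-7/3)·(row 1/3).
Updated z-row coefficients: x1: 0, x2: 0, x3: 143/18, x4: 109/18, x5: -107/18, s1: 7/9, s2: 35/18, s3: 0.
The most negative is -107/18 in column x5, so x5 would enter next.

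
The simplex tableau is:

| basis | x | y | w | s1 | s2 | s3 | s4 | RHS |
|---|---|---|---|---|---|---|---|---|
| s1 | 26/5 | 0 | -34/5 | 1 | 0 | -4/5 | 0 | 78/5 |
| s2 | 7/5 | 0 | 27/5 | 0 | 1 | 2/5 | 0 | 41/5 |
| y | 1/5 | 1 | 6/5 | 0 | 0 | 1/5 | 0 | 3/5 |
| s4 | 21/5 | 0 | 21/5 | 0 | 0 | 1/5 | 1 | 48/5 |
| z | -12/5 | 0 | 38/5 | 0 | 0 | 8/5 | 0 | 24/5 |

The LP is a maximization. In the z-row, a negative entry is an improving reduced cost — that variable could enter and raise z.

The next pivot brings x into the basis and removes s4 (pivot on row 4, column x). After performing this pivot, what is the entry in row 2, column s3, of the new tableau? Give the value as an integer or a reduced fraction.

1/3

Pivot element is row 4, column x: 21/5.
Normalize row 4: new (row 4, s3) = (1/5)/(21/5) = 1/21.
row 2 ← row 2 − (7/5)·(new row 4): 2/5 − (7/5)·(1/21) = 1/3.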